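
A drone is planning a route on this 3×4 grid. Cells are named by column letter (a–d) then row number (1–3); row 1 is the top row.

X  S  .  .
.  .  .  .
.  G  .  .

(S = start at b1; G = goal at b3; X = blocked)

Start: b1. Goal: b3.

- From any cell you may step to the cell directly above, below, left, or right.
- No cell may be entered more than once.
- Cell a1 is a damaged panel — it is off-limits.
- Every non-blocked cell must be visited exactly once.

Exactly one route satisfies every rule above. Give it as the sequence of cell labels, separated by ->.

b1 -> c1 -> d1 -> d2 -> d3 -> c3 -> c2 -> b2 -> a2 -> a3 -> b3

Need to visit all 11 open cells exactly once, starting at b1 and ending at b3.
Cell d3 has only two open neighbours (d2 and c3), so the path must pass straight through it: one of those is the cell it's entered from and the other is where it exits.
Route from b1: right 2 to d1, down 2 to d3, left 1 to c3, up 1 to c2, left 2 to a2, down 1 to a3, right 1 to b3 — 10 moves in all.
Check: all 11 open cells covered.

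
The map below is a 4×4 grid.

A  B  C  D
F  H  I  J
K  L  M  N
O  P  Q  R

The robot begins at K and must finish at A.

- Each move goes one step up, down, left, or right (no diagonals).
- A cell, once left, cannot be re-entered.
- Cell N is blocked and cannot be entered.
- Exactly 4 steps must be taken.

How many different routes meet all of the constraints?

3

Need simple routes of exactly 4 moves from K to A (Manhattan distance 2, so 1 moves are spent on a detour and 1 undoing it).
Enumerating: K F H B A | K L H B A | K L H F A.
That gives 3 routes.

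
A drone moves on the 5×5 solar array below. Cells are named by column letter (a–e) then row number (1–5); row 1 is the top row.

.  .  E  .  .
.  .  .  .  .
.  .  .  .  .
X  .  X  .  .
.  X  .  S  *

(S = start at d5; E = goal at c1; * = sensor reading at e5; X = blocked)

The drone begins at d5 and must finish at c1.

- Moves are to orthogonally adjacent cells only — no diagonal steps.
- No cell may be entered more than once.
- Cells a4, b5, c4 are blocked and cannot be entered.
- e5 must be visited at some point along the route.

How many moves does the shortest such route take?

7

Any route passes through e5 somewhere between d5 and c1. Summing Manhattan distances along the two legs (d5 → e5 → c1) gives a lower bound of 1 + 6 = 7 moves.
A route of 7 moves achieves this: d5 → e5 → e4 → e3 → e2 → e1 → d1 → c1.
Since 7 matches the lower bound, it is optimal.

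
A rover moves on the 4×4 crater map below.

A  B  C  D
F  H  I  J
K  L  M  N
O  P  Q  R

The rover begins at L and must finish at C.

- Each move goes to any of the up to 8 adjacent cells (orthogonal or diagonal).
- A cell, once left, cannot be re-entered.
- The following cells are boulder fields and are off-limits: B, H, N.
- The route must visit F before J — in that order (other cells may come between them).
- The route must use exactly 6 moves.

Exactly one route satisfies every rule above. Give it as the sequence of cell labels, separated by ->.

The waypoints must appear in the order F, J, with no cell reused.
Route from L: up-left 1 to F, down 1 to K, down-right 1 to P, up-right 2 to J, up-left 1 to C — 6 moves in all.
Check: order respected (F at step 1, J at step 5); 6 moves as required.

L -> F -> K -> P -> M -> J -> C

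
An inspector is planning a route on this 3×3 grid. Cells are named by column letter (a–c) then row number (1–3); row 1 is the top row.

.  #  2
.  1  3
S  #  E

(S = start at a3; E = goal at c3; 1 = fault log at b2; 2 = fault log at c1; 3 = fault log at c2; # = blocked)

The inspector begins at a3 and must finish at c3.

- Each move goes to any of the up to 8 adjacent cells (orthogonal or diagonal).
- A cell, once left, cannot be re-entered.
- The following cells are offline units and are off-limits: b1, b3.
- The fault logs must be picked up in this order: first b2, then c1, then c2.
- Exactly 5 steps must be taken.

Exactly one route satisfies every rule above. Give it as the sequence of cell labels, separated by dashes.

a3 - a2 - b2 - c1 - c2 - c3

The waypoints must appear in the order b2, c1, c2, with no cell reused.
Route from a3: up to a2, right to b2, up-right to c1, 2× down (reaching c3) — 5 moves in all.
Check: order respected (1 at step 2, 2 at step 3, 3 at step 4); 5 moves as required.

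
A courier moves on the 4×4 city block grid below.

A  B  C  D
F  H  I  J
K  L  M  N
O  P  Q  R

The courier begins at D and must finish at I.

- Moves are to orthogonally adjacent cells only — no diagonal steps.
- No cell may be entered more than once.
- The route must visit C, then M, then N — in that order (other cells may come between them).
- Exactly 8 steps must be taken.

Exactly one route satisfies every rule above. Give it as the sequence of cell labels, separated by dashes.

D - C - B - H - L - M - N - J - I

The waypoints must appear in the order C, M, N, with no cell reused.
Route from D: 2× left (reaching B), 2× down (reaching L), 2× right (reaching N), up to J, left to I — 8 moves in all.
Check: order respected (C at step 1, M at step 5, N at step 6); 8 moves as required.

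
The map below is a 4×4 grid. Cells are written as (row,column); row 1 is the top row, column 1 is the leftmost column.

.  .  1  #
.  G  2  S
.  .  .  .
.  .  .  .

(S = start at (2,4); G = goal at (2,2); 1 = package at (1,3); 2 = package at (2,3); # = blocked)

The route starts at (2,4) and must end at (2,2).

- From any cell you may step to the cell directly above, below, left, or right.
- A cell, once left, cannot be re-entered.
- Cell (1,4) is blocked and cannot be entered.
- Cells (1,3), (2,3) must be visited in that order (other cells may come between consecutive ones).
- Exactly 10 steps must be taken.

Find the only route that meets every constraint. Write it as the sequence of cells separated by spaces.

The waypoints must appear in the order (1,3), (2,3), with no cell reused.
Route from (2,4): down to (3,4), 3× left (reaching (3,1)), 2× up (reaching (1,1)), 2× right (reaching (1,3)), down to (2,3), left to (2,2) — 10 moves in all.
Check: order respected (1 at step 8, 2 at step 9); 10 moves as required.

(2,4) (3,4) (3,3) (3,2) (3,1) (2,1) (1,1) (1,2) (1,3) (2,3) (2,2)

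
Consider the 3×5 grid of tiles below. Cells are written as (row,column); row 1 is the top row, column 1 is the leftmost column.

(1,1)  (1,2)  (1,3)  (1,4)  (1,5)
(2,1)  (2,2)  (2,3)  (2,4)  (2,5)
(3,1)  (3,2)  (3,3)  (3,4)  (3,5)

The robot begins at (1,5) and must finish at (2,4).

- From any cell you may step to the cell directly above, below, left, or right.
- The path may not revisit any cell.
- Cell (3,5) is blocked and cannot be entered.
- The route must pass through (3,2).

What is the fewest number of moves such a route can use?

Any route passes through (3,2) somewhere between (1,5) and (2,4). Summing Manhattan distances along the two legs ((1,5) → (3,2) → (2,4)) gives a lower bound of 5 + 3 = 8 moves.
A route of 8 moves achieves this: (1,5) → (1,4) → (1,3) → (2,3) → (2,2) → (3,2) → (3,3) → (3,4) → (2,4).
Since 8 matches the lower bound, it is optimal.

8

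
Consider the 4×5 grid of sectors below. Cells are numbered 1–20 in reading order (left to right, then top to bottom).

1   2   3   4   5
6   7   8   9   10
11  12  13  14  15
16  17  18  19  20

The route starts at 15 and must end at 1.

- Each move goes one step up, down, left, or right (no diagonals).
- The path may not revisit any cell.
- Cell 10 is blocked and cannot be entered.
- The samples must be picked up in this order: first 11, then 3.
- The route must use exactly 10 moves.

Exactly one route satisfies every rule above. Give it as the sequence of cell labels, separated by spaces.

15 14 13 12 11 6 7 8 3 2 1

The waypoints must appear in the order 11, 3, with no cell reused.
Route from 15: left 4 to 11, up 1 to 6, right 2 to 8, up 1 to 3, left 2 to 1 — 10 moves in all.
Check: order respected (11 at step 4, 3 at step 8); 10 moves as required.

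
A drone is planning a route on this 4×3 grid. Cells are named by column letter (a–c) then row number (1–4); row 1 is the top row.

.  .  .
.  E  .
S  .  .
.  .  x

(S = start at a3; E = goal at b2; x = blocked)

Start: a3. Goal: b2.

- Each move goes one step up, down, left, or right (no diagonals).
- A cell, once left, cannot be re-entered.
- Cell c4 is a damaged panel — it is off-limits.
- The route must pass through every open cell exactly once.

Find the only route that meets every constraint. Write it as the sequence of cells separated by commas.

a3, a4, b4, b3, c3, c2, c1, b1, a1, a2, b2

Need to visit all 11 open cells exactly once, starting at a3 and ending at b2.
Cell a1 has only two open neighbours (a2 and b1), so the path must pass straight through it: one of those is the cell it's entered from and the other is where it exits.
Route from a3: down to a4, right to b4, up to b3, right to c3, 2× up (reaching c1), 2× left (reaching a1), down to a2, right to b2 — 10 moves in all.
Check: all 11 open cells covered.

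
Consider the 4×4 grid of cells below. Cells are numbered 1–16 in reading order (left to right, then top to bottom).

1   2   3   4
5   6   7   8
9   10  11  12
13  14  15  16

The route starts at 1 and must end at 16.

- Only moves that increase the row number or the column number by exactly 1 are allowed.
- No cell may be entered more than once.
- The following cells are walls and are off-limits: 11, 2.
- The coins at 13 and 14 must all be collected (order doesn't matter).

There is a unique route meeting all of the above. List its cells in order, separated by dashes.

Moves only go right or down, so the column and row indices never decrease.
Route from 1: 3× down (reaching 13), 3× right (reaching 16) — 6 moves in all.
Check: all required cells visited.

1 - 5 - 9 - 13 - 14 - 15 - 16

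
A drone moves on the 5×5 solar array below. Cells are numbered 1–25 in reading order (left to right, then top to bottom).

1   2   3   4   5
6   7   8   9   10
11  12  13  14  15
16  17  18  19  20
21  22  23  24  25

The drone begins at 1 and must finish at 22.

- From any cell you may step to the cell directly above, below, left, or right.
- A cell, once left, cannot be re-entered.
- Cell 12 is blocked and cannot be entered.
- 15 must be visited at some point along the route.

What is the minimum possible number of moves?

11

Any route passes through 15 somewhere between 1 and 22. Summing Manhattan distances along the two legs (1 → 15 → 22) gives a lower bound of 6 + 5 = 11 moves.
A route of 11 moves achieves this: 1 → 6 → 7 → 8 → 13 → 14 → 15 → 20 → 25 → 24 → 23 → 22.
Since 11 matches the lower bound, it is optimal.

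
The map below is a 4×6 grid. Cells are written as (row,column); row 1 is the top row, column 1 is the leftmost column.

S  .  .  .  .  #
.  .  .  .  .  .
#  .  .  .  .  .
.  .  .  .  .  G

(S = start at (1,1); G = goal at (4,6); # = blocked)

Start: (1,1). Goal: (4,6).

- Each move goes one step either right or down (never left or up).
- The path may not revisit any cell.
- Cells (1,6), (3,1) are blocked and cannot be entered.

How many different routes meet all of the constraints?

A right/down-only route from (1,1) to (4,6) makes exactly 3 down-moves and 5 right-moves in some order.
With no other constraints that would be C(8,3) = 56 routes.
Subtract routes through each blocked cell (inclusion–exclusion for overlaps): − through (1,6): 1 − through (3,1): 6 → 49.
That gives 49 routes.

49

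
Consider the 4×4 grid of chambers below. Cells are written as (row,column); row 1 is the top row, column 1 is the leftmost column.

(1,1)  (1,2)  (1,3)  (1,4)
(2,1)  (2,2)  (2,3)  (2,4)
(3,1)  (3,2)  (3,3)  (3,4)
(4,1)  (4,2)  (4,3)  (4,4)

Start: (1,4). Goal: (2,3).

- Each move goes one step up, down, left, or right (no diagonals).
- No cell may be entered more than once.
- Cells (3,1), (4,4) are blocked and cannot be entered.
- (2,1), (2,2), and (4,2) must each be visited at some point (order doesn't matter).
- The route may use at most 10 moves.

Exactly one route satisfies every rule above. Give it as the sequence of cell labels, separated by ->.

Any route must reach (2,1), (2,2), and (4,2) and still end at (2,3) within 10 moves, so the order of the required stops is forced.
Route from (1,4): left 3 to (1,1), down 1 to (2,1), right 1 to (2,2), down 2 to (4,2), right 1 to (4,3), up 2 to (2,3) — 10 moves in all.
Check: all required cells visited; 10 ≤ 10 moves.

(1,4) -> (1,3) -> (1,2) -> (1,1) -> (2,1) -> (2,2) -> (3,2) -> (4,2) -> (4,3) -> (3,3) -> (2,3)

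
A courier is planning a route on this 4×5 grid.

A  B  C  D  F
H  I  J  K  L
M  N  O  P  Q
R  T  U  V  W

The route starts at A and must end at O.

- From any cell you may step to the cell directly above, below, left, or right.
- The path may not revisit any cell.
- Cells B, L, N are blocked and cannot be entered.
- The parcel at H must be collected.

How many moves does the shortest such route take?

4

Any route passes through H somewhere between A and O. Summing Manhattan distances along the two legs (A → H → O) gives a lower bound of 1 + 3 = 4 moves.
A route of 4 moves achieves this: A → H → I → J → O.
Since 4 matches the lower bound, it is optimal.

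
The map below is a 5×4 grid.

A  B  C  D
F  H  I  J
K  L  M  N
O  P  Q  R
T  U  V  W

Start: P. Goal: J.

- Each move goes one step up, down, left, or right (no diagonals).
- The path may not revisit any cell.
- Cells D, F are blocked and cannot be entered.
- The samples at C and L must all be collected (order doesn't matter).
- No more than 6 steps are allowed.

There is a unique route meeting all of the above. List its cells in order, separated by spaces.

P L H B C I J

Any route must reach C and L and still end at J within 6 moves, so the order of the required stops is forced.
Route from P: up 3 to B, right 1 to C, down 1 to I, right 1 to J — 6 moves in all.
Check: all required cells visited; 6 ≤ 6 moves.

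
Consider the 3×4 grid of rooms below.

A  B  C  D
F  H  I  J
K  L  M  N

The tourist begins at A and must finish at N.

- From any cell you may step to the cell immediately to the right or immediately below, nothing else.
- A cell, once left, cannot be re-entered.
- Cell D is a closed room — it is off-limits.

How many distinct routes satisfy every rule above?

A right/down-only route from A to N makes exactly 2 down-moves and 3 right-moves in some order.
With no other constraints that would be C(5,2) = 10 routes.
Subtract routes through each blocked cell (inclusion–exclusion for overlaps): − through D: 1 → 9.
That gives 9 routes.

9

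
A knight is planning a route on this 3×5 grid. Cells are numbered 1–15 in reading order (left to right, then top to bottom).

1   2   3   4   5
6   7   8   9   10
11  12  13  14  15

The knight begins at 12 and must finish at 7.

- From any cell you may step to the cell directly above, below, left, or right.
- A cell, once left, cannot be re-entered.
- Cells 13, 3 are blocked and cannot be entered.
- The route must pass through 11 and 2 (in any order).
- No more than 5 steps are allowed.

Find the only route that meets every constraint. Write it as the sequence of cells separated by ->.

12 -> 11 -> 6 -> 1 -> 2 -> 7

The budget equals the shortest possible length, so every move has to be on a shortest route through the required cells.
Route from 12: left 1 to 11, up 2 to 1, right 1 to 2, down 1 to 7 — 5 moves in all.
Check: all required cells visited; 5 ≤ 5 moves.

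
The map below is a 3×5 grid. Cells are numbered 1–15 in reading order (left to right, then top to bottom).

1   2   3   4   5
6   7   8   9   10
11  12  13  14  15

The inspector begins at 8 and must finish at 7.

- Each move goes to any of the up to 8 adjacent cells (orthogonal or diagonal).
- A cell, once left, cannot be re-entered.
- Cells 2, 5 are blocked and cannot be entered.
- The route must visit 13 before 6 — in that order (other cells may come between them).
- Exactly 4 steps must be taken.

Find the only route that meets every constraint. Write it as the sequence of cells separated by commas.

8, 13, 12, 6, 7

The waypoints must appear in the order 13, 6, with no cell reused.
Route from 8: down 1 to 13, left 1 to 12, up-left 1 to 6, right 1 to 7 — 4 moves in all.
Check: order respected (13 at step 1, 6 at step 3); 4 moves as required.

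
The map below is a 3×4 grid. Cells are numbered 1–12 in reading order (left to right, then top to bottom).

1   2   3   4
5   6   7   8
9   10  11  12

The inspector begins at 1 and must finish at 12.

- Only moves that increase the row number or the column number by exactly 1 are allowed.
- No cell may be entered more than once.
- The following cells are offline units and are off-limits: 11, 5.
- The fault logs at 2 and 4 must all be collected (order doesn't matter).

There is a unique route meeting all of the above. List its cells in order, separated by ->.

Moves only go right or down, so the column and row indices never decrease.
Route from 1: right 3 to 4, down 2 to 12 — 5 moves in all.
Check: all required cells visited.

1 -> 2 -> 3 -> 4 -> 8 -> 12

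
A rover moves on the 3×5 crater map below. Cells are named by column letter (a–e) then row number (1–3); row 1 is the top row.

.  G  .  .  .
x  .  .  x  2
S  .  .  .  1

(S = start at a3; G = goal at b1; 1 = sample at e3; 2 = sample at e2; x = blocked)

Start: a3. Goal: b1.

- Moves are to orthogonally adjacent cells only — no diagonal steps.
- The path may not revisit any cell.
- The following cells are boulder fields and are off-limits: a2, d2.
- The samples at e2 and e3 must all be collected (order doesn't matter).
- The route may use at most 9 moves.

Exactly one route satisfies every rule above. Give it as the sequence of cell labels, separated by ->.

a3 -> b3 -> c3 -> d3 -> e3 -> e2 -> e1 -> d1 -> c1 -> b1

The budget equals the shortest possible length, so every move has to be on a shortest route through the required cells.
Route from a3: right 4 to e3, up 2 to e1, left 3 to b1 — 9 moves in all.
Check: all required cells visited; 9 ≤ 9 moves.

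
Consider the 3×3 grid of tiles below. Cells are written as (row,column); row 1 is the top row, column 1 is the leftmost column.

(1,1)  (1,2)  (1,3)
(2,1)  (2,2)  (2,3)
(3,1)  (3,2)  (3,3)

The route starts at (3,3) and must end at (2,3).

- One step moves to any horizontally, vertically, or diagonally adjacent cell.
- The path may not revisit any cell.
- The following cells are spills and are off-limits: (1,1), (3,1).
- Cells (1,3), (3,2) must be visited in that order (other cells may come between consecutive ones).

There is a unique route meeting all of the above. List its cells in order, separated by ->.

The waypoints must appear in the order (1,3), (3,2), with no cell reused.
Route from (3,3): up-left to (2,2), up-right to (1,3), left to (1,2), down-left to (2,1), down-right to (3,2), up-right to (2,3) — 6 moves in all.
Check: order respected ((1,3) at step 2, (3,2) at step 5).

(3,3) -> (2,2) -> (1,3) -> (1,2) -> (2,1) -> (3,2) -> (2,3)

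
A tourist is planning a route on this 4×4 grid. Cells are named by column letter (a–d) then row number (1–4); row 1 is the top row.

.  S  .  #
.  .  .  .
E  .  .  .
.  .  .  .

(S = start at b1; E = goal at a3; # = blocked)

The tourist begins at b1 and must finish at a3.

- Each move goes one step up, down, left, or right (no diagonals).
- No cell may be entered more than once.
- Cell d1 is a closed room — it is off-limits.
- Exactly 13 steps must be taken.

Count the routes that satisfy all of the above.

Need simple routes of exactly 13 moves from b1 to a3 (Manhattan distance 3, so 5 moves are spent on a detour and 5 undoing it).
Enumerating: b1 a1 a2 b2 b3 c3 c2 d2 d3 d4 c4 b4 a4 a3 | b1 a1 a2 b2 c2 d2 d3 d4 c4 c3 b3 b4 a4 a3.
That gives 2 routes.

2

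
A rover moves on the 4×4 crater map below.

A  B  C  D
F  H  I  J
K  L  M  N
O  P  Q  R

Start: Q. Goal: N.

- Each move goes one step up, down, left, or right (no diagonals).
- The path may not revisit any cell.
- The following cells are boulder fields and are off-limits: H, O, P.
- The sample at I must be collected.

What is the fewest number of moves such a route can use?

4

Any route passes through I somewhere between Q and N. Summing Manhattan distances along the two legs (Q → I → N) gives a lower bound of 2 + 2 = 4 moves.
A route of 4 moves achieves this: Q → M → I → J → N.
Since 4 matches the lower bound, it is optimal.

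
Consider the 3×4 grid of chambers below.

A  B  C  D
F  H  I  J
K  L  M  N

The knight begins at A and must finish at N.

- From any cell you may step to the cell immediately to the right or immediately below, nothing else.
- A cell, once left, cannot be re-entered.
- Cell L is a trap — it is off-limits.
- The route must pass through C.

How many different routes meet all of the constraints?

3

A right/down-only route from A to N makes exactly 2 down-moves and 3 right-moves in some order.
With no other constraints that would be C(5,2) = 10 routes.
Split at C and multiply the segment counts (each segment already excludes blocked cells): A→C: 1; C→N: 3; product = 3.
That gives 3 routes.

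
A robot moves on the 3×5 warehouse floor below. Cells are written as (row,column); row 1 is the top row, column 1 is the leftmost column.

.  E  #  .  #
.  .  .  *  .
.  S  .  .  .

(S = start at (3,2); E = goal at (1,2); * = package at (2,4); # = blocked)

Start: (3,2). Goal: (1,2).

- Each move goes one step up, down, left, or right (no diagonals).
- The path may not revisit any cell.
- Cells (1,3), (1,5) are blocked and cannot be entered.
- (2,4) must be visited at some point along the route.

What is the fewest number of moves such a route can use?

6

Any route passes through (2,4) somewhere between (3,2) and (1,2). Summing Manhattan distances along the two legs ((3,2) → (2,4) → (1,2)) gives a lower bound of 3 + 3 = 6 moves.
A route of 6 moves achieves this: (3,2) → (3,3) → (3,4) → (2,4) → (2,3) → (2,2) → (1,2).
Since 6 matches the lower bound, it is optimal.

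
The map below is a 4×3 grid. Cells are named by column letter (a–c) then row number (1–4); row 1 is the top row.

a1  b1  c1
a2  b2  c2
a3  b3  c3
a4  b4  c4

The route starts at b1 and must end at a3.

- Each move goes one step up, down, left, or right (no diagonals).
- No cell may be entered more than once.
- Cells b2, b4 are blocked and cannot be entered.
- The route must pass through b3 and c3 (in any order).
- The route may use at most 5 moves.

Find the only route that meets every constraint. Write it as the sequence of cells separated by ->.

b1 -> c1 -> c2 -> c3 -> b3 -> a3

The 5-move cap with required stops at b3, c3 leaves no slack for detours.
Route from b1: right to c1, 2× down (reaching c3), 2× left (reaching a3) — 5 moves in all.
Check: all required cells visited; 5 ≤ 5 moves.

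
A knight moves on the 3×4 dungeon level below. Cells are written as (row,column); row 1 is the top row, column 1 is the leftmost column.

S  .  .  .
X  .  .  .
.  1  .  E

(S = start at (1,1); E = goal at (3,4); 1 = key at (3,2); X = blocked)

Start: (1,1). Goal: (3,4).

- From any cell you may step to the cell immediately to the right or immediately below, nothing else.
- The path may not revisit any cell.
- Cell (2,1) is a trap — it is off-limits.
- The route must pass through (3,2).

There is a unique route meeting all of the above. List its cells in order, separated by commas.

Moves only go right or down, so the column and row indices never decrease.
Route from (1,1): right to (1,2), 2× down (reaching (3,2)), 2× right (reaching (3,4)) — 5 moves in all.
Check: all required cells visited.

(1,1), (1,2), (2,2), (3,2), (3,3), (3,4)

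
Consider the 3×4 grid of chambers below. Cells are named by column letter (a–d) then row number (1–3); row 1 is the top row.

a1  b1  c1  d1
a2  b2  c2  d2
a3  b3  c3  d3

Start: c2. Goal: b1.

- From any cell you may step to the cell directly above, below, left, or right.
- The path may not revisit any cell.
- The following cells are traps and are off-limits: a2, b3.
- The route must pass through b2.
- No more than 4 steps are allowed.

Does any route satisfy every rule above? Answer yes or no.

yes

One route that works: c2 → b2 → b1.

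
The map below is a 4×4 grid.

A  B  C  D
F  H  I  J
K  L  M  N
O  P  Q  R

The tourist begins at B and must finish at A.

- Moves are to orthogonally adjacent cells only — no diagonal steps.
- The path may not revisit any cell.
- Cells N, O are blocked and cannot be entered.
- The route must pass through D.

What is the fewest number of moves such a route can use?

7

Any route passes through D somewhere between B and A. Summing Manhattan distances along the two legs (B → D → A) gives a lower bound of 2 + 3 = 5 moves.
The shortest route satisfying every rule uses 7 moves: B → C → D → J → I → H → F → A.
The no-revisit rule (legs can't share cells) pushes the minimum above the 5-move bound; an exhaustive check rules out every length from 5 to 6, leaving 7 as the minimum.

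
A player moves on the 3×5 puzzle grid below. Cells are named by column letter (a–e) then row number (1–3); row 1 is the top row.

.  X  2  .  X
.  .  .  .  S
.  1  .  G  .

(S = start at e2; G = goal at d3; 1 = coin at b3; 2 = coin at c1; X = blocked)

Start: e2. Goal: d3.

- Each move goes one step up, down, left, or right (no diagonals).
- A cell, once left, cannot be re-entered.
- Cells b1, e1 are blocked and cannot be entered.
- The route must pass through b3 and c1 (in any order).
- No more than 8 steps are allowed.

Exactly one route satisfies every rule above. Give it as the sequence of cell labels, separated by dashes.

The 8-move cap with required stops at b3, c1 leaves no slack for detours.
Route from e2: left to d2, up to d1, left to c1, down to c2, left to b2, down to b3, 2× right (reaching d3) — 8 moves in all.
Check: all required cells visited; 8 ≤ 8 moves.

e2 - d2 - d1 - c1 - c2 - b2 - b3 - c3 - d3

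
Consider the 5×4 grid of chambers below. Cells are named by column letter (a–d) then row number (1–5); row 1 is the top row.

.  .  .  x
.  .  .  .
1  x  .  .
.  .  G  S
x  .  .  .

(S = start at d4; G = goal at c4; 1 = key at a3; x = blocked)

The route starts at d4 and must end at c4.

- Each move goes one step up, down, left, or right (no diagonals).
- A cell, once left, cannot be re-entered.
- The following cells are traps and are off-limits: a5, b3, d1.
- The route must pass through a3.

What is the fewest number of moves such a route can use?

Any route passes through a3 somewhere between d4 and c4. Summing Manhattan distances along the two legs (d4 → a3 → c4) gives a lower bound of 4 + 3 = 7 moves.
The shortest route satisfying every rule uses 9 moves: d4 → d3 → d2 → c2 → b2 → a2 → a3 → a4 → b4 → c4.
The bound of 7 isn't tight here; checking systematically, no route of length 7 through 8 satisfies every constraint, so 9 is the minimum.

9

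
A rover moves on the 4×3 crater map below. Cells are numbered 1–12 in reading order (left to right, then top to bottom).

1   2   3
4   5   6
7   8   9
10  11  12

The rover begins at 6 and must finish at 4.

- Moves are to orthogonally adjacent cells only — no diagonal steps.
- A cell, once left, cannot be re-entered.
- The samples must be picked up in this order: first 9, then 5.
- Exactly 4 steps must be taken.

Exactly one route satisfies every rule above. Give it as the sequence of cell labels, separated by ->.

The waypoints must appear in the order 9, 5, with no cell reused.
Route from 6: down 1 to 9, left 1 to 8, up 1 to 5, left 1 to 4 — 4 moves in all.
Check: order respected (9 at step 1, 5 at step 3); 4 moves as required.

6 -> 9 -> 8 -> 5 -> 4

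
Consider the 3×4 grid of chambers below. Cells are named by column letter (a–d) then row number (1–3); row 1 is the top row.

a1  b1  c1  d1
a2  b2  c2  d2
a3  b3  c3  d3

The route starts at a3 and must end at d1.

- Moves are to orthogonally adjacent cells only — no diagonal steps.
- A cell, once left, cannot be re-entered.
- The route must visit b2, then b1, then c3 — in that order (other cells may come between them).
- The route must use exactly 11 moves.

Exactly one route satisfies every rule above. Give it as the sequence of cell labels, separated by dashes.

a3 - b3 - b2 - a2 - a1 - b1 - c1 - c2 - c3 - d3 - d2 - d1

The waypoints must appear in the order b2, b1, c3, with no cell reused.
Route from a3: right 1 to b3, up 1 to b2, left 1 to a2, up 1 to a1, right 2 to c1, down 2 to c3, right 1 to d3, up 2 to d1 — 11 moves in all.
Check: order respected (b2 at step 2, b1 at step 5, c3 at step 8); 11 moves as required.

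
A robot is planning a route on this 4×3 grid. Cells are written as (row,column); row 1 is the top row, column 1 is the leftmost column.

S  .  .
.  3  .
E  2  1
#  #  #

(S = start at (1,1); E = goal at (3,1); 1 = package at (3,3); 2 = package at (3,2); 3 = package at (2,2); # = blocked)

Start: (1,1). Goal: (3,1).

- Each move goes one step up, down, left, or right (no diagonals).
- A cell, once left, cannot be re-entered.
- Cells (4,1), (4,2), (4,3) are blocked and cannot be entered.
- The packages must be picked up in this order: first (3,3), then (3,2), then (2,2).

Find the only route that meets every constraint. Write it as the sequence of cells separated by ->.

The waypoints must appear in the order (3,3), (3,2), (2,2), with no cell reused.
Route from (1,1): 2× right (reaching (1,3)), 2× down (reaching (3,3)), left to (3,2), up to (2,2), left to (2,1), down to (3,1) — 8 moves in all.
Check: order respected (1 at step 4, 2 at step 5, 3 at step 6).

(1,1) -> (1,2) -> (1,3) -> (2,3) -> (3,3) -> (3,2) -> (2,2) -> (2,1) -> (3,1)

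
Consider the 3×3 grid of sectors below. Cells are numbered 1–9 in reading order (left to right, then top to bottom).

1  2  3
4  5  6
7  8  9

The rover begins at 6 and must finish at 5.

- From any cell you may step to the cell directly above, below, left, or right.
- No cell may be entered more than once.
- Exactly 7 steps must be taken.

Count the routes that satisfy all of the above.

2

Need simple routes of exactly 7 moves from 6 to 5 (Manhattan distance 1, so 3 moves are spent on a detour and 3 undoing it).
Enumerating: 6 3 2 1 4 7 8 5 | 6 9 8 7 4 1 2 5.
That gives 2 routes.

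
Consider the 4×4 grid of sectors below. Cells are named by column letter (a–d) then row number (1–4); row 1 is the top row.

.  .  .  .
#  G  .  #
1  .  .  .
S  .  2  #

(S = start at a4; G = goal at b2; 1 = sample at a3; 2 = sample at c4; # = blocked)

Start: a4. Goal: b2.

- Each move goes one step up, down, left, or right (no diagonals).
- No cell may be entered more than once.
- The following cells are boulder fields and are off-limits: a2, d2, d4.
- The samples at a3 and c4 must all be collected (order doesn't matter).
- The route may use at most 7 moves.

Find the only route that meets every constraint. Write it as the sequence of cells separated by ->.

a4 -> a3 -> b3 -> b4 -> c4 -> c3 -> c2 -> b2

The 7-move cap with required stops at a3, c4 leaves no slack for detours.
Route from a4: up 1 to a3, right 1 to b3, down 1 to b4, right 1 to c4, up 2 to c2, left 1 to b2 — 7 moves in all.
Check: all required cells visited; 7 ≤ 7 moves.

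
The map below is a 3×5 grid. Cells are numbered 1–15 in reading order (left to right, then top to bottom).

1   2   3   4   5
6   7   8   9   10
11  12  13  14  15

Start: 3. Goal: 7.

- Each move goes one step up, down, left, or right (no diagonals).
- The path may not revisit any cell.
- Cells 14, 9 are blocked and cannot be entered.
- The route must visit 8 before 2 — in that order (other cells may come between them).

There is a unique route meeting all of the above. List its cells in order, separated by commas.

The waypoints must appear in the order 8, 2, with no cell reused.
Route from 3: down 2 to 13, left 2 to 11, up 2 to 1, right 1 to 2, down 1 to 7 — 8 moves in all.
Check: order respected (8 at step 1, 2 at step 7).

3, 8, 13, 12, 11, 6, 1, 2, 7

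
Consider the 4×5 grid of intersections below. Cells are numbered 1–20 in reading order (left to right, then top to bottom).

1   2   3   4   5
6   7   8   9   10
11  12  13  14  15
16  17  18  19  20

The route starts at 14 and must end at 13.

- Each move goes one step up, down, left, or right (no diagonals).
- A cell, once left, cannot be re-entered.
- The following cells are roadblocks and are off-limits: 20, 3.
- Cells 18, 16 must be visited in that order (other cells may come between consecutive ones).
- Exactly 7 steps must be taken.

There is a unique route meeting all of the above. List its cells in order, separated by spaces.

The waypoints must appear in the order 18, 16, with no cell reused.
Route from 14: down to 19, 3× left (reaching 16), up to 11, 2× right (reaching 13) — 7 moves in all.
Check: order respected (18 at step 2, 16 at step 4); 7 moves as required.

14 19 18 17 16 11 12 13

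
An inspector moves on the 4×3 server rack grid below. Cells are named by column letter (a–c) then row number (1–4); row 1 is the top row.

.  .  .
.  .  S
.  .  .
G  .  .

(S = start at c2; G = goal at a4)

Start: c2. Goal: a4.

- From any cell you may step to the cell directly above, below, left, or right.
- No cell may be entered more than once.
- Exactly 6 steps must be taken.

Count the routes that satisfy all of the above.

9

Need simple routes of exactly 6 moves from c2 to a4 (Manhattan distance 4, so 1 moves are spent on a detour and 1 undoing it).
Branch systematically from the start, pruning whenever the remaining move budget drops below the Manhattan distance to a4 or differs from it in parity. Grouping the completions by first move — via c1: 4; via c3: 2; via b2: 3 — and summing: 4 + 2 + 3 = 9.
That gives 9 routes.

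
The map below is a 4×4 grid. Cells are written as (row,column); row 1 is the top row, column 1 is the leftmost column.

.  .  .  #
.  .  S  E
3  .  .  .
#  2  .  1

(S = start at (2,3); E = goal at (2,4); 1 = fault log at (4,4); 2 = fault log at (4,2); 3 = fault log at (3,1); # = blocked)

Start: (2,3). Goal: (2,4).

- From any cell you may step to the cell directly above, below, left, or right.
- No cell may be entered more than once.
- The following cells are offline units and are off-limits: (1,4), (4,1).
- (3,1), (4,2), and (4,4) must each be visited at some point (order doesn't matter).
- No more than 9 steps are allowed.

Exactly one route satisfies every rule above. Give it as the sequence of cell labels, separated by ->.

Any route must reach (3,1), (4,2), and (4,4) and still end at (2,4) within 9 moves, so the order of the required stops is forced.
Route from (2,3): 2× left (reaching (2,1)), down to (3,1), right to (3,2), down to (4,2), 2× right (reaching (4,4)), 2× up (reaching (2,4)) — 9 moves in all.
Check: all required cells visited; 9 ≤ 9 moves.

(2,3) -> (2,2) -> (2,1) -> (3,1) -> (3,2) -> (4,2) -> (4,3) -> (4,4) -> (3,4) -> (2,4)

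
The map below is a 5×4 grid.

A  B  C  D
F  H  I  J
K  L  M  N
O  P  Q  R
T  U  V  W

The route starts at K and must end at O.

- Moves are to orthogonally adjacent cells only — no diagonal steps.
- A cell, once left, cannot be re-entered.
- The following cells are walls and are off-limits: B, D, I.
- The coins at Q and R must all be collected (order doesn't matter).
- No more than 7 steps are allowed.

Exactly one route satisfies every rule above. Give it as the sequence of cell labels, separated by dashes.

Any route must reach Q and R and still end at O within 7 moves, so the order of the required stops is forced.
Route from K: 3× right (reaching N), down to R, 3× left (reaching O) — 7 moves in all.
Check: all required cells visited; 7 ≤ 7 moves.

K - L - M - N - R - Q - P - O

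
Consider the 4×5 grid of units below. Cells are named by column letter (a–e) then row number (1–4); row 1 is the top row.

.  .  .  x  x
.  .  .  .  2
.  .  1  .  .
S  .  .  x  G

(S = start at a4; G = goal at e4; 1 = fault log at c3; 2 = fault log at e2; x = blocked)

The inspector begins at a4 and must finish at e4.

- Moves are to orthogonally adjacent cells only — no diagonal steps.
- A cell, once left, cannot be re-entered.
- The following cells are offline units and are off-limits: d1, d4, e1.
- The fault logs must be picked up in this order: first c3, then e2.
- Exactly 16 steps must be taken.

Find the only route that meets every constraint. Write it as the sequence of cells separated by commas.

a4, a3, a2, a1, b1, c1, c2, b2, b3, b4, c4, c3, d3, d2, e2, e3, e4

The waypoints must appear in the order c3, e2, with no cell reused.
Route from a4: 3× up (reaching a1), 2× right (reaching c1), down to c2, left to b2, 2× down (reaching b4), right to c4, up to c3, right to d3, up to d2, right to e2, 2× down (reaching e4) — 16 moves in all.
Check: order respected (1 at step 11, 2 at step 14); 16 moves as required.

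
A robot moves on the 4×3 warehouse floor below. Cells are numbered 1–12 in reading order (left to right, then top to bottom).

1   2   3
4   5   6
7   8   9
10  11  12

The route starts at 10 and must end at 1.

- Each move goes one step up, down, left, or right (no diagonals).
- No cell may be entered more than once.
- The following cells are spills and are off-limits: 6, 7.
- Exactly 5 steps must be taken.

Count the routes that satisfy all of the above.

Need simple routes of exactly 5 moves from 10 to 1 (Manhattan distance 3, so 1 moves are spent on a detour and 1 undoing it).
Enumerating: 10 11 8 5 2 1 | 10 11 8 5 4 1.
That gives 2 routes.

2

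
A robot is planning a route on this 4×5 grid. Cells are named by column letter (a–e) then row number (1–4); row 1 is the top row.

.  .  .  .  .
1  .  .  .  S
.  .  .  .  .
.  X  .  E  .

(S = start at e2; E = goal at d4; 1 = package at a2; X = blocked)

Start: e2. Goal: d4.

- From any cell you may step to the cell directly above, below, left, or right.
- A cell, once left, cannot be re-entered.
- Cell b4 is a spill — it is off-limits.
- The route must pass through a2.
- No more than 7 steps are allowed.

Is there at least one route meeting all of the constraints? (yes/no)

no

Even ignoring the no-revisit rule, getting from e2 to d4 via a2 needs at least 4 + 5 = 9 moves (Manhattan distance per leg), which exceeds the 7-move limit.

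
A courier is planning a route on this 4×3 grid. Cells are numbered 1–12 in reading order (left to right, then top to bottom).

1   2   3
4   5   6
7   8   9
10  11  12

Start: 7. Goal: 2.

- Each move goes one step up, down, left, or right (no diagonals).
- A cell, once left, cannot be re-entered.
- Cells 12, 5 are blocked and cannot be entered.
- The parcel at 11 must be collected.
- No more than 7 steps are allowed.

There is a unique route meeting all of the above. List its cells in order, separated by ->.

7 -> 10 -> 11 -> 8 -> 9 -> 6 -> 3 -> 2

Any route must reach 11 and still end at 2 within 7 moves, so the order of the required stops is forced.
Route from 7: down 1 to 10, right 1 to 11, up 1 to 8, right 1 to 9, up 2 to 3, left 1 to 2 — 7 moves in all.
Check: all required cells visited; 7 ≤ 7 moves.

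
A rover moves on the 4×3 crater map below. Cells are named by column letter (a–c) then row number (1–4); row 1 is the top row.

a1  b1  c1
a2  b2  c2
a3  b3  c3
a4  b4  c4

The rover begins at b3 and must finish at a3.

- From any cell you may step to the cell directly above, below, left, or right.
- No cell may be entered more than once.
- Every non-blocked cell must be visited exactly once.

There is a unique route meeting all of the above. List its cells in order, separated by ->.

Need to visit all 12 open cells exactly once, starting at b3 and ending at a3.
Cell a1 has only two open neighbours (a2 and b1), so the path must pass straight through it: one of those is the cell it's entered from and the other is where it exits.
Route from b3: up 1 to b2, left 1 to a2, up 1 to a1, right 2 to c1, down 3 to c4, left 2 to a4, up 1 to a3 — 11 moves in all.
Check: all 12 open cells covered.

b3 -> b2 -> a2 -> a1 -> b1 -> c1 -> c2 -> c3 -> c4 -> b4 -> a4 -> a3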